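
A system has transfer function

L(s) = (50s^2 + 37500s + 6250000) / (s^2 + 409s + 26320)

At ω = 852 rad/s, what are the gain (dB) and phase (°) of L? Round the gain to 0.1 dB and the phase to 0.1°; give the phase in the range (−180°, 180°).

35.0 dB, -20.3°

Substitute s = j852:
Numerator: 50(j852)^2 + 37500(j852) + 6250000 = -30045200 + j31950000
Denominator: (j852)^2 + 409(j852) + 26320 = -699584 + j348468
|N| = √(30045200² + 31950000²) ≈ 4.3858e+07, ∠N ≈ 133.24°
|D| = √(699584² + 348468²) ≈ 7.8157e+05, ∠D ≈ 153.52°
|L| = 4.3858e+07 / 7.8157e+05 ≈ 56.115
Gain = 20 log₁₀(56.115) ≈ 34.98 dB
∠L = 133.24° − 153.52° = -20.28°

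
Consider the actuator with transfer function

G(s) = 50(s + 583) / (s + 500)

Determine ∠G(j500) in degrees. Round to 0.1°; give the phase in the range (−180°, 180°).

-4.4°

At s = jω = j500:
zero (s+583): 583 + j500 → |·| = √(583²+500²) = √589889 ≈ 768.04, ∠ = arctan(500/583) ≈ 40.62°
pole (s+500): 500 + j500 → |·| = √(500²+500²) = √500000 ≈ 707.11, ∠ = arctan(500/500) ≈ 45.00°
∠G = 40.62° − 45.00° = -4.38°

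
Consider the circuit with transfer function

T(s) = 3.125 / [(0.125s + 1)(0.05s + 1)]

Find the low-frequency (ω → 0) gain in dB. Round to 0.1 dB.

T(0) = 3.125 · 1 / 1 = 3.125
20 log₁₀(3.125) ≈ 9.90 dB

9.9 dB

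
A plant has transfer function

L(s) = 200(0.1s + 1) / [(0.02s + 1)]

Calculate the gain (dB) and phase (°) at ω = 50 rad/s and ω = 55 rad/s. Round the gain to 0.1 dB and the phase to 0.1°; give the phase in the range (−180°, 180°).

ω = 50: 57.2 dB, 33.7°; ω = 55: 57.5 dB, 32.0°

At ω = 50 rad/s:
zero (1 + j50·0.1) = 1 + j5 → |·| ≈ 5.099, ∠ ≈ 78.69°
pole (1 + j50·0.02) = 1 + j1 → |·| ≈ 1.4142, ∠ ≈ 45.00°
|L| = 200 · 5.099 / (1.4142) ≈ 721.11
Gain = 20 log₁₀(721.11) ≈ 57.16 dB
∠L = (78.69°) − (45.00°) = 33.69°

At ω = 55 rad/s:
zero (1 + j55·0.1) = 1 + j5.5 → |·| ≈ 5.5902, ∠ ≈ 79.70°
pole (1 + j55·0.02) = 1 + j1.1 → |·| ≈ 1.4866, ∠ ≈ 47.73°
|L| = 200 · 5.5902 / (1.4866) ≈ 752.08
Gain = 20 log₁₀(752.08) ≈ 57.53 dB
∠L = (79.70°) − (47.73°) = 31.97°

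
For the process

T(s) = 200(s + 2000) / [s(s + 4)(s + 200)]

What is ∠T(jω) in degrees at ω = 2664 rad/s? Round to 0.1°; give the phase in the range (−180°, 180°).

At s = jω = j2664:
zero (s+2000): 2000 + j2664 → |·| = √(2000²+2664²) = √11096896 ≈ 3331.2, ∠ = arctan(2664/2000) ≈ 53.10°
pole (s+4): 4 + j2664 → |·| = √(4²+2664²) = √7096912 ≈ 2664, ∠ = arctan(2664/4) ≈ 89.91°
pole (s+200): 200 + j2664 → |·| = √(200²+2664²) = √7136896 ≈ 2671.5, ∠ = arctan(2664/200) ≈ 85.71°
pole at origin: |s| = 2664, ∠ = 90.00° (in denominator)
∠T = 53.10° − 265.62° = -212.52° ≡ 147.48° (principal value)

147.5°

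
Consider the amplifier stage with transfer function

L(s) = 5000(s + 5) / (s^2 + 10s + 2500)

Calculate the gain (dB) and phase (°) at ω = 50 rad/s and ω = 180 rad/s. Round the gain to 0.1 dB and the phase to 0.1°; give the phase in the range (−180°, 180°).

At s = jω = j50:
zero (s+5): 5 + j50 → |·| = √(5²+50²) = √2525 ≈ 50.249, ∠ = arctan(50/5) ≈ 84.29°
quadratic: (j50)² + 10·j50 + 2500 = 0 + j500 → |·| ≈ 500, ∠ ≈ 90.00°
|L| = 5000 · 50.249 / 500 ≈ 502.49
Gain = 20 log₁₀(502.49) ≈ 54.02 dB
∠L = 84.29° − 90.00° = -5.71°

At s = jω = j180:
zero (s+5): 5 + j180 → |·| = √(5²+180²) = √32425 ≈ 180.07, ∠ = arctan(180/5) ≈ 88.41°
quadratic: (j180)² + 10·j180 + 2500 = -29900 + j1800 → |·| ≈ 29954, ∠ ≈ 176.55°
|L| = 5000 · 180.07 / 29954 ≈ 30.058
Gain = 20 log₁₀(30.058) ≈ 29.56 dB
∠L = 88.41° − 176.55° = -88.14°

ω = 50: 54.0 dB, -5.7°; ω = 180: 29.6 dB, -88.1°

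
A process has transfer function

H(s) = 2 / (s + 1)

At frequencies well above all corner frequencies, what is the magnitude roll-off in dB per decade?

-20 dB/decade

Each pole contributes −20 dB/decade at high frequency; each zero contributes +20 dB/decade.
Net: 0 zero(s) − 1 pole(s) → -20 dB/decade.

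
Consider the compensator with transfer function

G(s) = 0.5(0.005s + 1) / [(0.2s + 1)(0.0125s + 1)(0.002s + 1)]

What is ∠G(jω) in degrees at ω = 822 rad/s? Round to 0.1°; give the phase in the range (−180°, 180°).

At ω = 822 rad/s:
zero (1 + j822·0.005) = 1 + j4.11 → |·| ≈ 4.2299, ∠ ≈ 76.33°
pole (1 + j822·0.2) = 1 + j164.4 → |·| ≈ 164.4, ∠ ≈ 89.65°
pole (1 + j822·0.0125) = 1 + j10.275 → |·| ≈ 10.324, ∠ ≈ 84.44°
pole (1 + j822·0.002) = 1 + j1.644 → |·| ≈ 1.9242, ∠ ≈ 58.69°
∠G = (76.33°) − (89.65° + 84.44° + 58.69°) = -156.45°

-156.5°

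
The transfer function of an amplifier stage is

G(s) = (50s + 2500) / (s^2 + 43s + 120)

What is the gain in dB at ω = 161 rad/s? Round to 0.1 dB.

Substitute s = j161:
Numerator: 50(j161) + 2500 = 2500 + j8050
Denominator: (j161)^2 + 43(j161) + 120 = -25801 + j6923
|N| = √(2500² + 8050²) ≈ 8429.3, ∠N ≈ 72.75°
|D| = √(25801² + 6923²) ≈ 26714, ∠D ≈ 164.98°
|G| = 8429.3 / 26714 ≈ 0.31554
Gain = 20 log₁₀(0.31554) ≈ -10.02 dB

-10.0 dB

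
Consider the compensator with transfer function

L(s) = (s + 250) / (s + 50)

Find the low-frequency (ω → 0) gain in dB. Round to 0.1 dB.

14.0 dB

L(0) = 1·250 / (50) = 5
20 log₁₀(5) ≈ 13.98 dB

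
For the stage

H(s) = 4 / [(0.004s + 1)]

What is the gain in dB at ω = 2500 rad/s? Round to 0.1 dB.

At ω = 2500 rad/s:
pole (1 + j2500·0.004) = 1 + j10 → |·| ≈ 10.05, ∠ ≈ 84.29°
|H| = 4 · 1 / (10.05) ≈ 0.39801
Gain = 20 log₁₀(0.39801) ≈ -8.00 dB

-8.0 dB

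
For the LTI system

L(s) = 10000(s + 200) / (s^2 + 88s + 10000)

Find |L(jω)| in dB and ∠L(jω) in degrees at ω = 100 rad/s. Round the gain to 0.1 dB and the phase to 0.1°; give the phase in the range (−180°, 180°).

At s = jω = j100:
zero (s+200): 200 + j100 → |·| = √(200²+100²) = √50000 ≈ 223.61, ∠ = arctan(100/200) ≈ 26.57°
quadratic: (j100)² + 88·j100 + 10000 = 0 + j8800 → |·| ≈ 8800, ∠ ≈ 90.00°
|L| = 10000 · 223.61 / 8800 ≈ 254.1
Gain = 20 log₁₀(254.1) ≈ 48.10 dB
∠L = 26.57° − 90.00° = -63.43°

48.1 dB, -63.4°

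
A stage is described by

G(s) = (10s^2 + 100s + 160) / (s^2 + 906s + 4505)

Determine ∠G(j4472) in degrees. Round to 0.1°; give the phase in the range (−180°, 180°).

Substitute s = j4472:
Numerator: 10(j4472)^2 + 100(j4472) + 160 = -199987680 + j447200
Denominator: (j4472)^2 + 906(j4472) + 4505 = -19994279 + j4051632
|N| = √(199987680² + 447200²) ≈ 1.9999e+08, ∠N ≈ 179.87°
|D| = √(19994279² + 4051632²) ≈ 2.0401e+07, ∠D ≈ 168.54°
∠G = 179.87° − 168.54° = 11.33°

11.3°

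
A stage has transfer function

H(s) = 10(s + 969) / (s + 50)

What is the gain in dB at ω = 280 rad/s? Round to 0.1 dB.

At s = jω = j280:
zero (s+969): 969 + j280 → |·| = √(969²+280²) = √1017361 ≈ 1008.6, ∠ = arctan(280/969) ≈ 16.12°
pole (s+50): 50 + j280 → |·| = √(50²+280²) = √80900 ≈ 284.43, ∠ = arctan(280/50) ≈ 79.88°
|H| = 10 · 1008.6 / 284.43 ≈ 35.46
Gain = 20 log₁₀(35.46) ≈ 30.99 dB

31.0 dB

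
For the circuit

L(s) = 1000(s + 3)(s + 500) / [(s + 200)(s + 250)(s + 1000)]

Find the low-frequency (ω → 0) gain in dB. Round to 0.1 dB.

-30.5 dB

L(0) = 1000·3·500 / (200·250·1000) = 0.03
20 log₁₀(0.03) ≈ -30.46 dB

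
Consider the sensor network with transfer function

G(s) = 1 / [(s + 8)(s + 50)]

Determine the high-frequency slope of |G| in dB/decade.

Each pole contributes −20 dB/decade at high frequency; each zero contributes +20 dB/decade.
Net: 0 zero(s) − 2 pole(s) → -40 dB/decade.

-40 dB/decade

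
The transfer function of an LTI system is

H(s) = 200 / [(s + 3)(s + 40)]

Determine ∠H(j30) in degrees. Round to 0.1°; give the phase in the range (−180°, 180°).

At s = jω = j30:
pole (s+3): 3 + j30 → |·| = √(3²+30²) = √909 ≈ 30.15, ∠ = arctan(30/3) ≈ 84.29°
pole (s+40): 40 + j30 → |·| = √(40²+30²) = √2500 ≈ 50, ∠ = arctan(30/40) ≈ 36.87°
∠H = 0.00° − 121.16° = -121.16°

-121.2°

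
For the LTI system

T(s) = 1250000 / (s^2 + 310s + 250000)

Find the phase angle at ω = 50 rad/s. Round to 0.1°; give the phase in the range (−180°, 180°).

At s = jω = j50:
quadratic: (j50)² + 310·j50 + 250000 = 247500 + j15500 → |·| ≈ 2.4798e+05, ∠ ≈ 3.58°
∠T = 0.00° − 3.58° = -3.58°

-3.6°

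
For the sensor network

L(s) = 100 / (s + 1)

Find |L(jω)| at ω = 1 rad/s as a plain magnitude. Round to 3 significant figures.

Substitute s = j1:
Numerator: 100 = 100 + j0
Denominator: (j1) + 1 = 1 + j1
|N| = √(100² + 0²) ≈ 100, ∠N ≈ 0.00°
|D| = √(1² + 1²) ≈ 1.4142, ∠D ≈ 45.00°
|L| = 100 / 1.4142 ≈ 70.711

70.7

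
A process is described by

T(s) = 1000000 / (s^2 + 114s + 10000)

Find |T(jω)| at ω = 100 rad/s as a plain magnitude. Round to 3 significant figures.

87.7

At s = jω = j100:
quadratic: (j100)² + 114·j100 + 10000 = 0 + j11400 → |·| ≈ 11400, ∠ ≈ 90.00°
|T| = 1000000 / 11400 ≈ 87.719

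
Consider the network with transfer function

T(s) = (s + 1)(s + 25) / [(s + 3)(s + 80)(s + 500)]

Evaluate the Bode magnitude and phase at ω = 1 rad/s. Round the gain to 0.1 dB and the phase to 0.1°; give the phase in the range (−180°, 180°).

At s = jω = j1:
zero (s+1): 1 + j1 → |·| = √(1²+1²) = √2 ≈ 1.4142, ∠ = arctan(1/1) ≈ 45.00°
zero (s+25): 25 + j1 → |·| = √(25²+1²) = √626 ≈ 25.02, ∠ = arctan(1/25) ≈ 2.29°
pole (s+3): 3 + j1 → |·| = √(3²+1²) = √10 ≈ 3.1623, ∠ = arctan(1/3) ≈ 18.43°
pole (s+80): 80 + j1 → |·| = √(80²+1²) = √6401 ≈ 80.006, ∠ = arctan(1/80) ≈ 0.72°
pole (s+500): 500 + j1 → |·| = √(500²+1²) = √250001 ≈ 500, ∠ = arctan(1/500) ≈ 0.11°
|T| = 1 · 35.383 / 1.265e+05 ≈ 0.00027971
Gain = 20 log₁₀(0.00027971) ≈ -71.07 dB
∠T = 47.29° − 19.26° = 28.03°

-71.1 dB, 28.0°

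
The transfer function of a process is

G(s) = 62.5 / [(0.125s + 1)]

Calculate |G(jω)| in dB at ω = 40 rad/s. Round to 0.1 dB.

21.8 dB

At ω = 40 rad/s:
pole (1 + j40·0.125) = 1 + j5 → |·| ≈ 5.099, ∠ ≈ 78.69°
|G| = 62.5 · 1 / (5.099) ≈ 12.257
Gain = 20 log₁₀(12.257) ≈ 21.77 dB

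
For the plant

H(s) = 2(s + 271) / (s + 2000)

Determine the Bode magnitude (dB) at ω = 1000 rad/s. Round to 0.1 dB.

-0.7 dB

At s = jω = j1000:
zero (s+271): 271 + j1000 → |·| = √(271²+1000²) = √1073441 ≈ 1036.1, ∠ = arctan(1000/271) ≈ 74.84°
pole (s+2000): 2000 + j1000 → |·| = √(2000²+1000²) = √5000000 ≈ 2236.1, ∠ = arctan(1000/2000) ≈ 26.57°
|H| = 2 · 1036.1 / 2236.1 ≈ 0.9267
Gain = 20 log₁₀(0.9267) ≈ -0.66 dB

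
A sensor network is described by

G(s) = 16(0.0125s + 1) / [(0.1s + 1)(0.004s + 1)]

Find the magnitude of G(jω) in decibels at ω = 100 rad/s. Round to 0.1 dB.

7.5 dB

At ω = 100 rad/s:
zero (1 + j100·0.0125) = 1 + j1.25 → |·| ≈ 1.6008, ∠ ≈ 51.34°
pole (1 + j100·0.1) = 1 + j10 → |·| ≈ 10.05, ∠ ≈ 84.29°
pole (1 + j100·0.004) = 1 + j0.4 → |·| ≈ 1.077, ∠ ≈ 21.80°
|G| = 16 · 1.6008 / (10.05 · 1.077) ≈ 2.3663
Gain = 20 log₁₀(2.3663) ≈ 7.48 dB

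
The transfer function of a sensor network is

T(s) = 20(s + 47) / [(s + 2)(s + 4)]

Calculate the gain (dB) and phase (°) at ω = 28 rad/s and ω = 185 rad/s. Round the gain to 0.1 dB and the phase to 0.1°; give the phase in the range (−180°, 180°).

ω = 28: 2.8 dB, -137.0°; ω = 185: -19.1 dB, -102.4°

At s = jω = j28:
zero (s+47): 47 + j28 → |·| = √(47²+28²) = √2993 ≈ 54.708, ∠ = arctan(28/47) ≈ 30.78°
pole (s+2): 2 + j28 → |·| = √(2²+28²) = √788 ≈ 28.071, ∠ = arctan(28/2) ≈ 85.91°
pole (s+4): 4 + j28 → |·| = √(4²+28²) = √800 ≈ 28.284, ∠ = arctan(28/4) ≈ 81.87°
|T| = 20 · 54.708 / 793.96 ≈ 1.3781
Gain = 20 log₁₀(1.3781) ≈ 2.79 dB
∠T = 30.78° − 167.78° = -137.00°

At s = jω = j185:
zero (s+47): 47 + j185 → |·| = √(47²+185²) = √36434 ≈ 190.88, ∠ = arctan(185/47) ≈ 75.75°
pole (s+2): 2 + j185 → |·| = √(2²+185²) = √34229 ≈ 185.01, ∠ = arctan(185/2) ≈ 89.38°
pole (s+4): 4 + j185 → |·| = √(4²+185²) = √34241 ≈ 185.04, ∠ = arctan(185/4) ≈ 88.76°
|T| = 20 · 190.88 / 34234 ≈ 0.11151
Gain = 20 log₁₀(0.11151) ≈ -19.05 dB
∠T = 75.75° − 178.14° = -102.39°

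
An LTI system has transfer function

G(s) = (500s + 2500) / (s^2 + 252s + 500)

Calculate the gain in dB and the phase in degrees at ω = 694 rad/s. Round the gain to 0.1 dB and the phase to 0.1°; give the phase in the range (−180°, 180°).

Substitute s = j694:
Numerator: 500(j694) + 2500 = 2500 + j347000
Denominator: (j694)^2 + 252(j694) + 500 = -481136 + j174888
|N| = √(2500² + 347000²) ≈ 3.4701e+05, ∠N ≈ 89.59°
|D| = √(481136² + 174888²) ≈ 5.1194e+05, ∠D ≈ 160.02°
|G| = 3.4701e+05 / 5.1194e+05 ≈ 0.67783
Gain = 20 log₁₀(0.67783) ≈ -3.38 dB
∠G = 89.59° − 160.02° = -70.43°

-3.4 dB, -70.4°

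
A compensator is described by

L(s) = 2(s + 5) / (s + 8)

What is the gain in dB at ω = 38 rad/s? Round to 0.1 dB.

5.9 dB

At s = jω = j38:
zero (s+5): 5 + j38 → |·| = √(5²+38²) = √1469 ≈ 38.328, ∠ = arctan(38/5) ≈ 82.50°
pole (s+8): 8 + j38 → |·| = √(8²+38²) = √1508 ≈ 38.833, ∠ = arctan(38/8) ≈ 78.11°
|L| = 2 · 38.328 / 38.833 ≈ 1.974
Gain = 20 log₁₀(1.974) ≈ 5.91 dB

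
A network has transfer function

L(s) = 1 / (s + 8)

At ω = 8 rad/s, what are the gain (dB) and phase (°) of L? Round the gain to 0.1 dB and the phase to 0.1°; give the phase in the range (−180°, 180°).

-21.1 dB, -45.0°

Substitute s = j8:
Numerator: 1 = 1 + j0
Denominator: (j8) + 8 = 8 + j8
|N| = √(1² + 0²) ≈ 1, ∠N ≈ 0.00°
|D| = √(8² + 8²) ≈ 11.314, ∠D ≈ 45.00°
|L| = 1 / 11.314 ≈ 0.088386
Gain = 20 log₁₀(0.088386) ≈ -21.07 dB
∠L = 0.00° − 45.00° = -45.00°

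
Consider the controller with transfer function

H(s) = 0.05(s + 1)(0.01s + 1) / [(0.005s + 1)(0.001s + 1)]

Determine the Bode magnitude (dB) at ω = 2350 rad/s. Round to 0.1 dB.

At ω = 2350 rad/s:
zero (1 + j2350·1) = 1 + j2350 → |·| ≈ 2350, ∠ ≈ 89.98°
zero (1 + j2350·0.01) = 1 + j23.5 → |·| ≈ 23.521, ∠ ≈ 87.56°
pole (1 + j2350·0.005) = 1 + j11.75 → |·| ≈ 11.792, ∠ ≈ 85.14°
pole (1 + j2350·0.001) = 1 + j2.35 → |·| ≈ 2.5539, ∠ ≈ 66.95°
|H| = 0.05 · 2350 · 23.521 / (11.792 · 2.5539) ≈ 91.77
Gain = 20 log₁₀(91.77) ≈ 39.25 dB

39.3 dB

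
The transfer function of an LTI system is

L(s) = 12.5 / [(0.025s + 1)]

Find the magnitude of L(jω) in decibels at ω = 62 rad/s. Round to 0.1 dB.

At ω = 62 rad/s:
pole (1 + j62·0.025) = 1 + j1.55 → |·| ≈ 1.8446, ∠ ≈ 57.17°
|L| = 12.5 · 1 / (1.8446) ≈ 6.7765
Gain = 20 log₁₀(6.7765) ≈ 16.62 dB

16.6 dB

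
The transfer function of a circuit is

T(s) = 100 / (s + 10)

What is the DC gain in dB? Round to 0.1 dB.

T(0) = 100 / 10 = 10
20 log₁₀(10) ≈ 20.00 dB

20.0 dB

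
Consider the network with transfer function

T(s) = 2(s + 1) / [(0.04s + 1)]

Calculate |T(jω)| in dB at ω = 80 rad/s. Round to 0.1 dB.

At ω = 80 rad/s:
zero (1 + j80·1) = 1 + j80 → |·| ≈ 80.006, ∠ ≈ 89.28°
pole (1 + j80·0.04) = 1 + j3.2 → |·| ≈ 3.3526, ∠ ≈ 72.65°
|T| = 2 · 80.006 / (3.3526) ≈ 47.728
Gain = 20 log₁₀(47.728) ≈ 33.58 dB

33.6 dB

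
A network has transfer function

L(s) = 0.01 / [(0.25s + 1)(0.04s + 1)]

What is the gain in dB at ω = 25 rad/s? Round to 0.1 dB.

-59.0 dB

At ω = 25 rad/s:
pole (1 + j25·0.25) = 1 + j6.25 → |·| ≈ 6.3295, ∠ ≈ 80.91°
pole (1 + j25·0.04) = 1 + j1 → |·| ≈ 1.4142, ∠ ≈ 45.00°
|L| = 0.01 · 1 / (6.3295 · 1.4142) ≈ 0.0011172
Gain = 20 log₁₀(0.0011172) ≈ -59.04 dB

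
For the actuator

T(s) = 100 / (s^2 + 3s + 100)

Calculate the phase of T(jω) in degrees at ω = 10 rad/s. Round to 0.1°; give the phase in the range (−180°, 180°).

At s = jω = j10:
quadratic: (j10)² + 3·j10 + 100 = 0 + j30 → |·| ≈ 30, ∠ ≈ 90.00°
∠T = 0.00° − 90.00° = -90.00°

-90.0°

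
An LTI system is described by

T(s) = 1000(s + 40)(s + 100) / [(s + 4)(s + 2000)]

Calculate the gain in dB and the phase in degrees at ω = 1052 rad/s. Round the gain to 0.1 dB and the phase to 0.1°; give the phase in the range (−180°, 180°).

53.4 dB, 54.9°

At s = jω = j1052:
zero (s+40): 40 + j1052 → |·| = √(40²+1052²) = √1108304 ≈ 1052.8, ∠ = arctan(1052/40) ≈ 87.82°
zero (s+100): 100 + j1052 → |·| = √(100²+1052²) = √1116704 ≈ 1056.7, ∠ = arctan(1052/100) ≈ 84.57°
pole (s+4): 4 + j1052 → |·| = √(4²+1052²) = √1106720 ≈ 1052, ∠ = arctan(1052/4) ≈ 89.78°
pole (s+2000): 2000 + j1052 → |·| = √(2000²+1052²) = √5106704 ≈ 2259.8, ∠ = arctan(1052/2000) ≈ 27.74°
|T| = 1000 · 1.1125e+06 / 2.3773e+06 ≈ 467.97
Gain = 20 log₁₀(467.97) ≈ 53.40 dB
∠T = 172.39° − 117.52° = 54.87°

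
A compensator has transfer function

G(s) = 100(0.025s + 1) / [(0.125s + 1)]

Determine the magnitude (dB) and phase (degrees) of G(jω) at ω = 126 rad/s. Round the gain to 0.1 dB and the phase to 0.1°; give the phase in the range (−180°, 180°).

26.4 dB, -14.0°

At ω = 126 rad/s:
zero (1 + j126·0.025) = 1 + j3.15 → |·| ≈ 3.3049, ∠ ≈ 72.39°
pole (1 + j126·0.125) = 1 + j15.75 → |·| ≈ 15.782, ∠ ≈ 86.37°
|G| = 100 · 3.3049 / (15.782) ≈ 20.941
Gain = 20 log₁₀(20.941) ≈ 26.42 dB
∠G = (72.39°) − (86.37°) = -13.98°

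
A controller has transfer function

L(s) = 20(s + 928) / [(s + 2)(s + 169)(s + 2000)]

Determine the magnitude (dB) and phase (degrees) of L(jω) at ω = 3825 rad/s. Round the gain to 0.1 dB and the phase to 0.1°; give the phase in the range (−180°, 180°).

-118.1 dB, -163.5°

At s = jω = j3825:
zero (s+928): 928 + j3825 → |·| = √(928²+3825²) = √15491809 ≈ 3936, ∠ = arctan(3825/928) ≈ 76.36°
pole (s+2): 2 + j3825 → |·| = √(2²+3825²) = √14630629 ≈ 3825, ∠ = arctan(3825/2) ≈ 89.97°
pole (s+169): 169 + j3825 → |·| = √(169²+3825²) = √14659186 ≈ 3828.7, ∠ = arctan(3825/169) ≈ 87.47°
pole (s+2000): 2000 + j3825 → |·| = √(2000²+3825²) = √18630625 ≈ 4316.3, ∠ = arctan(3825/2000) ≈ 62.40°
|L| = 20 · 3936 / 6.3211e+10 ≈ 1.2454e-06
Gain = 20 log₁₀(1.2454e-06) ≈ -118.09 dB
∠L = 76.36° − 239.84° = -163.48°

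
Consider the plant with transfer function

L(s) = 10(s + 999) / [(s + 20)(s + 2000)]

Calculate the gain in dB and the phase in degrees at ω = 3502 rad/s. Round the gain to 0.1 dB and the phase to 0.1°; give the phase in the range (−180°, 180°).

-51.8 dB, -75.9°

At s = jω = j3502:
zero (s+999): 999 + j3502 → |·| = √(999²+3502²) = √13262005 ≈ 3641.7, ∠ = arctan(3502/999) ≈ 74.08°
pole (s+20): 20 + j3502 → |·| = √(20²+3502²) = √12264404 ≈ 3502.1, ∠ = arctan(3502/20) ≈ 89.67°
pole (s+2000): 2000 + j3502 → |·| = √(2000²+3502²) = √16264004 ≈ 4032.9, ∠ = arctan(3502/2000) ≈ 60.27°
|L| = 10 · 3641.7 / 1.4124e+07 ≈ 0.0025784
Gain = 20 log₁₀(0.0025784) ≈ -51.77 dB
∠L = 74.08° − 149.94° = -75.86°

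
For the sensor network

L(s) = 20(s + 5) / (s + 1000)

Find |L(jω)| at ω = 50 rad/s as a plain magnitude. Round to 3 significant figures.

1.00

At s = jω = j50:
zero (s+5): 5 + j50 → |·| = √(5²+50²) = √2525 ≈ 50.249, ∠ = arctan(50/5) ≈ 84.29°
pole (s+1000): 1000 + j50 → |·| = √(1000²+50²) = √1002500 ≈ 1001.2, ∠ = arctan(50/1000) ≈ 2.86°
|L| = 20 · 50.249 / 1001.2 ≈ 1.0038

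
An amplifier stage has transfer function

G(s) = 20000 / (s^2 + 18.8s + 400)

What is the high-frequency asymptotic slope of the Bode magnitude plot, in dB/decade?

Each pole contributes −20 dB/decade at high frequency; each zero contributes +20 dB/decade.
Net: 0 zero(s) − 2 pole(s) → -40 dB/decade.

-40 dB/decade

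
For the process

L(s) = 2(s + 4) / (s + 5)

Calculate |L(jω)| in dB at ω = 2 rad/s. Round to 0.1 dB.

At s = jω = j2:
zero (s+4): 4 + j2 → |·| = √(4²+2²) = √20 ≈ 4.4721, ∠ = arctan(2/4) ≈ 26.57°
pole (s+5): 5 + j2 → |·| = √(5²+2²) = √29 ≈ 5.3852, ∠ = arctan(2/5) ≈ 21.80°
|L| = 2 · 4.4721 / 5.3852 ≈ 1.6609
Gain = 20 log₁₀(1.6609) ≈ 4.41 dB

4.4 dB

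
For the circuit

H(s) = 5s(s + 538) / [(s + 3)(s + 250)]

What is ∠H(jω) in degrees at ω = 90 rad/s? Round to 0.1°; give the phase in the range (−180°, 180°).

At s = jω = j90:
zero (s+538): 538 + j90 → |·| = √(538²+90²) = √297544 ≈ 545.48, ∠ = arctan(90/538) ≈ 9.50°
zero at origin: s = j90 → |·| = 90, ∠ = 90.00°
pole (s+3): 3 + j90 → |·| = √(3²+90²) = √8109 ≈ 90.05, ∠ = arctan(90/3) ≈ 88.09°
pole (s+250): 250 + j90 → |·| = √(250²+90²) = √70600 ≈ 265.71, ∠ = arctan(90/250) ≈ 19.80°
∠H = 99.50° − 107.89° = -8.39°

-8.4°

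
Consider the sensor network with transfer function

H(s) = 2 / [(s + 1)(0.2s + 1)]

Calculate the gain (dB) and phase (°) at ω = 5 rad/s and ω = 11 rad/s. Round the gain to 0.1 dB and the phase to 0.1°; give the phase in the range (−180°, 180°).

At ω = 5 rad/s:
pole (1 + j5·1) = 1 + j5 → |·| ≈ 5.099, ∠ ≈ 78.69°
pole (1 + j5·0.2) = 1 + j1 → |·| ≈ 1.4142, ∠ ≈ 45.00°
|H| = 2 · 1 / (5.099 · 1.4142) ≈ 0.27735
Gain = 20 log₁₀(0.27735) ≈ -11.14 dB
∠H = (0°) − (78.69° + 45.00°) = -123.69°

At ω = 11 rad/s:
pole (1 + j11·1) = 1 + j11 → |·| ≈ 11.045, ∠ ≈ 84.81°
pole (1 + j11·0.2) = 1 + j2.2 → |·| ≈ 2.4166, ∠ ≈ 65.56°
|H| = 2 · 1 / (11.045 · 2.4166) ≈ 0.074931
Gain = 20 log₁₀(0.074931) ≈ -22.51 dB
∠H = (0°) − (84.81° + 65.56°) = -150.37°

ω = 5: -11.1 dB, -123.7°; ω = 11: -22.5 dB, -150.4°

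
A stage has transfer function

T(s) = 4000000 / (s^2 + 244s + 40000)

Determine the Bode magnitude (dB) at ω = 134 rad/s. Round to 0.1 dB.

40.1 dB

At s = jω = j134:
quadratic: (j134)² + 244·j134 + 40000 = 22044 + j32696 → |·| ≈ 39433, ∠ ≈ 56.01°
|T| = 4000000 / 39433 ≈ 101.44
Gain = 20 log₁₀(101.44) ≈ 40.12 dB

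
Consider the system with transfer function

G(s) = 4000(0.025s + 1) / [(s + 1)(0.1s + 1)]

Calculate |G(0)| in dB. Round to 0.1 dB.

G(0) = 4000 · 1 / 1 = 4000
20 log₁₀(4000) ≈ 72.04 dB

72.0 dB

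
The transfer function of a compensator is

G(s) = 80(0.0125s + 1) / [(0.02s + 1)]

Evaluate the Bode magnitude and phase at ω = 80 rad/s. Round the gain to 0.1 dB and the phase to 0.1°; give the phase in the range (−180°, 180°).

35.6 dB, -13.0°

At ω = 80 rad/s:
zero (1 + j80·0.0125) = 1 + j1 → |·| ≈ 1.4142, ∠ ≈ 45.00°
pole (1 + j80·0.02) = 1 + j1.6 → |·| ≈ 1.8868, ∠ ≈ 57.99°
|G| = 80 · 1.4142 / (1.8868) ≈ 59.962
Gain = 20 log₁₀(59.962) ≈ 35.56 dB
∠G = (45.00°) − (57.99°) = -12.99°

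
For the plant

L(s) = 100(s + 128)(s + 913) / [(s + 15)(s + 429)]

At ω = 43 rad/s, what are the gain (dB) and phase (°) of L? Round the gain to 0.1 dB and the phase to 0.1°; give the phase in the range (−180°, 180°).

56.0 dB, -55.2°

At s = jω = j43:
zero (s+128): 128 + j43 → |·| = √(128²+43²) = √18233 ≈ 135.03, ∠ = arctan(43/128) ≈ 18.57°
zero (s+913): 913 + j43 → |·| = √(913²+43²) = √835418 ≈ 914.01, ∠ = arctan(43/913) ≈ 2.70°
pole (s+15): 15 + j43 → |·| = √(15²+43²) = √2074 ≈ 45.541, ∠ = arctan(43/15) ≈ 70.77°
pole (s+429): 429 + j43 → |·| = √(429²+43²) = √185890 ≈ 431.15, ∠ = arctan(43/429) ≈ 5.72°
|L| = 100 · 1.2342e+05 / 19635 ≈ 628.57
Gain = 20 log₁₀(628.57) ≈ 55.97 dB
∠L = 21.27° − 76.49° = -55.22°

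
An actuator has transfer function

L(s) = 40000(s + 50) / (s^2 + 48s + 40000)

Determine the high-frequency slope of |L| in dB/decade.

Each pole contributes −20 dB/decade at high frequency; each zero contributes +20 dB/decade.
Net: 1 zero(s) − 2 pole(s) → -20 dB/decade.

-20 dB/decade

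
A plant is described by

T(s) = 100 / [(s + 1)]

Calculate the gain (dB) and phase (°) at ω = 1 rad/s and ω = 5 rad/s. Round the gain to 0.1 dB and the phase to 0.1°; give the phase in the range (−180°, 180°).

At ω = 1 rad/s:
pole (1 + j1·1) = 1 + j1 → |·| ≈ 1.4142, ∠ ≈ 45.00°
|T| = 100 · 1 / (1.4142) ≈ 70.711
Gain = 20 log₁₀(70.711) ≈ 36.99 dB
∠T = (0°) − (45.00°) = -45.00°

At ω = 5 rad/s:
pole (1 + j5·1) = 1 + j5 → |·| ≈ 5.099, ∠ ≈ 78.69°
|T| = 100 · 1 / (5.099) ≈ 19.612
Gain = 20 log₁₀(19.612) ≈ 25.85 dB
∠T = (0°) − (78.69°) = -78.69°

ω = 1: 37.0 dB, -45.0°; ω = 5: 25.9 dB, -78.7°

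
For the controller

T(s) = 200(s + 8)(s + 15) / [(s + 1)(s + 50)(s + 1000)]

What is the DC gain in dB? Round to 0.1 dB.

T(0) = 200·8·15 / (1·50·1000) = 0.48
20 log₁₀(0.48) ≈ -6.38 dB

-6.4 dB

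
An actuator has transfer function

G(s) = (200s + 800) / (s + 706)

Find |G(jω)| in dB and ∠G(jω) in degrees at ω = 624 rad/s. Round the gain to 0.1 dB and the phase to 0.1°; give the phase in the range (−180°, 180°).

Substitute s = j624:
Numerator: 200(j624) + 800 = 800 + j124800
Denominator: (j624) + 706 = 706 + j624
|N| = √(800² + 124800²) ≈ 1.248e+05, ∠N ≈ 89.63°
|D| = √(706² + 624²) ≈ 942.24, ∠D ≈ 41.47°
|G| = 1.248e+05 / 942.24 ≈ 132.45
Gain = 20 log₁₀(132.45) ≈ 42.44 dB
∠G = 89.63° − 41.47° = 48.16°

42.4 dB, 48.2°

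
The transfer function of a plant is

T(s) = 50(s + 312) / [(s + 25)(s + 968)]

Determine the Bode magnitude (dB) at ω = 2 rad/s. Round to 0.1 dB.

-3.8 dB

At s = jω = j2:
zero (s+312): 312 + j2 → |·| = √(312²+2²) = √97348 ≈ 312.01, ∠ = arctan(2/312) ≈ 0.37°
pole (s+25): 25 + j2 → |·| = √(25²+2²) = √629 ≈ 25.08, ∠ = arctan(2/25) ≈ 4.57°
pole (s+968): 968 + j2 → |·| = √(968²+2²) = √937028 ≈ 968, ∠ = arctan(2/968) ≈ 0.12°
|T| = 50 · 312.01 / 24277 ≈ 0.6426
Gain = 20 log₁₀(0.6426) ≈ -3.84 dB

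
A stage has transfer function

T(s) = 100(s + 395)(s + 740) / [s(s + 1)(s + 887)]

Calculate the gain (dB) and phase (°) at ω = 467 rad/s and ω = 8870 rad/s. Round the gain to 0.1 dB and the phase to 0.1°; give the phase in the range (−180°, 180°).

ω = 467: -12.2 dB, -125.6°; ω = 8870: -39.0 dB, -91.6°

At s = jω = j467:
zero (s+395): 395 + j467 → |·| = √(395²+467²) = √374114 ≈ 611.65, ∠ = arctan(467/395) ≈ 49.77°
zero (s+740): 740 + j467 → |·| = √(740²+467²) = √765689 ≈ 875.04, ∠ = arctan(467/740) ≈ 32.26°
pole (s+1): 1 + j467 → |·| = √(1²+467²) = √218090 ≈ 467, ∠ = arctan(467/1) ≈ 89.88°
pole (s+887): 887 + j467 → |·| = √(887²+467²) = √1004858 ≈ 1002.4, ∠ = arctan(467/887) ≈ 27.77°
pole at origin: |s| = 467, ∠ = 90.00° (in denominator)
|T| = 100 · 5.3522e+05 / 2.1861e+08 ≈ 0.24483
Gain = 20 log₁₀(0.24483) ≈ -12.22 dB
∠T = 82.03° − 207.65° = -125.62°

At s = jω = j8870:
zero (s+395): 395 + j8870 → |·| = √(395²+8870²) = √78832925 ≈ 8878.8, ∠ = arctan(8870/395) ≈ 87.45°
zero (s+740): 740 + j8870 → |·| = √(740²+8870²) = √79224500 ≈ 8900.8, ∠ = arctan(8870/740) ≈ 85.23°
pole (s+1): 1 + j8870 → |·| = √(1²+8870²) = √78676901 ≈ 8870, ∠ = arctan(8870/1) ≈ 89.99°
pole (s+887): 887 + j8870 → |·| = √(887²+8870²) = √79463669 ≈ 8914.2, ∠ = arctan(8870/887) ≈ 84.29°
pole at origin: |s| = 8870, ∠ = 90.00° (in denominator)
|T| = 100 · 7.9028e+07 / 7.0134e+11 ≈ 0.011268
Gain = 20 log₁₀(0.011268) ≈ -38.96 dB
∠T = 172.68° − 264.28° = -91.60°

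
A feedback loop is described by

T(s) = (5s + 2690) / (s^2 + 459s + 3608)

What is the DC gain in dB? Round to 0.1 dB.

T(0) = 2690 / 3608 ≈ 0.74557
20 log₁₀(0.74557) ≈ -2.55 dB

-2.6 dB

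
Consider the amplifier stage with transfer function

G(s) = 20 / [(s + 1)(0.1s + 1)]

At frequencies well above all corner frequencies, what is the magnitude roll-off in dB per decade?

Each pole contributes −20 dB/decade at high frequency; each zero contributes +20 dB/decade.
Net: 0 zero(s) − 2 pole(s) → -40 dB/decade.

-40 dB/decade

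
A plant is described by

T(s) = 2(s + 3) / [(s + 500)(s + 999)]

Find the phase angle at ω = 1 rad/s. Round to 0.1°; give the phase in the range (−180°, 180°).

18.3°

At s = jω = j1:
zero (s+3): 3 + j1 → |·| = √(3²+1²) = √10 ≈ 3.1623, ∠ = arctan(1/3) ≈ 18.43°
pole (s+500): 500 + j1 → |·| = √(500²+1²) = √250001 ≈ 500, ∠ = arctan(1/500) ≈ 0.11°
pole (s+999): 999 + j1 → |·| = √(999²+1²) = √998002 ≈ 999, ∠ = arctan(1/999) ≈ 0.06°
∠T = 18.43° − 0.17° = 18.26°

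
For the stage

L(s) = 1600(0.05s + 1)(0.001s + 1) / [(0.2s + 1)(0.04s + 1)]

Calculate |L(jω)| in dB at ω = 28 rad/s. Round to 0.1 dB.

At ω = 28 rad/s:
zero (1 + j28·0.05) = 1 + j1.4 → |·| ≈ 1.7205, ∠ ≈ 54.46°
zero (1 + j28·0.001) = 1 + j0.028 → |·| ≈ 1.0004, ∠ ≈ 1.60°
pole (1 + j28·0.2) = 1 + j5.6 → |·| ≈ 5.6886, ∠ ≈ 79.88°
pole (1 + j28·0.04) = 1 + j1.12 → |·| ≈ 1.5015, ∠ ≈ 48.24°
|L| = 1600 · 1.7205 · 1.0004 / (5.6886 · 1.5015) ≈ 322.42
Gain = 20 log₁₀(322.42) ≈ 50.17 dB

50.2 dB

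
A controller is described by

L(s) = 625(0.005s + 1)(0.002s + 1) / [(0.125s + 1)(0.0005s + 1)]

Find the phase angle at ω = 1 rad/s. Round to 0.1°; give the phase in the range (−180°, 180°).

At ω = 1 rad/s:
zero (1 + j1·0.005) = 1 + j0.005 → |·| ≈ 1, ∠ ≈ 0.29°
zero (1 + j1·0.002) = 1 + j0.002 → |·| ≈ 1, ∠ ≈ 0.11°
pole (1 + j1·0.125) = 1 + j0.125 → |·| ≈ 1.0078, ∠ ≈ 7.13°
pole (1 + j1·0.0005) = 1 + j0.0005 → |·| ≈ 1, ∠ ≈ 0.03°
∠L = (0.29° + 0.11°) − (7.13° + 0.03°) = -6.76°

-6.8°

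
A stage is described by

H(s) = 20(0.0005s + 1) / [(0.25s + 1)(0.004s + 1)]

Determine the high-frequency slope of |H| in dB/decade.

-20 dB/decade

Each pole contributes −20 dB/decade at high frequency; each zero contributes +20 dB/decade.
Net: 1 zero(s) − 2 pole(s) → -20 dB/decade.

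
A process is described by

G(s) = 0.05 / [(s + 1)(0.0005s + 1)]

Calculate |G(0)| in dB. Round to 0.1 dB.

G(0) = 0.05 · 1 / 1 = 0.05
20 log₁₀(0.05) ≈ -26.02 dB

-26.0 dB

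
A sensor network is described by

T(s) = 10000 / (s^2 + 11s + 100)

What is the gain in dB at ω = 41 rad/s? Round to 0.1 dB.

At s = jω = j41:
quadratic: (j41)² + 11·j41 + 100 = -1581 + j451 → |·| ≈ 1644.1, ∠ ≈ 164.08°
|T| = 10000 / 1644.1 ≈ 6.0824
Gain = 20 log₁₀(6.0824) ≈ 15.68 dB

15.7 dB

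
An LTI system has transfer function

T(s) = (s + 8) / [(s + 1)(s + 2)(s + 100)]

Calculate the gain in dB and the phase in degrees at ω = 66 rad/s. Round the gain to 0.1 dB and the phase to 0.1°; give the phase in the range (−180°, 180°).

At s = jω = j66:
zero (s+8): 8 + j66 → |·| = √(8²+66²) = √4420 ≈ 66.483, ∠ = arctan(66/8) ≈ 83.09°
pole (s+1): 1 + j66 → |·| = √(1²+66²) = √4357 ≈ 66.008, ∠ = arctan(66/1) ≈ 89.13°
pole (s+2): 2 + j66 → |·| = √(2²+66²) = √4360 ≈ 66.03, ∠ = arctan(66/2) ≈ 88.26°
pole (s+100): 100 + j66 → |·| = √(100²+66²) = √14356 ≈ 119.82, ∠ = arctan(66/100) ≈ 33.42°
|T| = 1 · 66.483 / 5.2224e+05 ≈ 0.0001273
Gain = 20 log₁₀(0.0001273) ≈ -77.90 dB
∠T = 83.09° − 210.81° = -127.72°

-77.9 dB, -127.7°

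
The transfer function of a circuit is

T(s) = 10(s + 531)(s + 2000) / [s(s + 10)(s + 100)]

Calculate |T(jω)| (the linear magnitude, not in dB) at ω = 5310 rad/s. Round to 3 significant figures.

0.00202

At s = jω = j5310:
zero (s+531): 531 + j5310 → |·| = √(531²+5310²) = √28478061 ≈ 5336.5, ∠ = arctan(5310/531) ≈ 84.29°
zero (s+2000): 2000 + j5310 → |·| = √(2000²+5310²) = √32196100 ≈ 5674.2, ∠ = arctan(5310/2000) ≈ 69.36°
pole (s+10): 10 + j5310 → |·| = √(10²+5310²) = √28196200 ≈ 5310, ∠ = arctan(5310/10) ≈ 89.89°
pole (s+100): 100 + j5310 → |·| = √(100²+5310²) = √28206100 ≈ 5310.9, ∠ = arctan(5310/100) ≈ 88.92°
pole at origin: |s| = 5310, ∠ = 90.00° (in denominator)
|T| = 10 · 3.028e+07 / 1.4975e+11 ≈ 0.002022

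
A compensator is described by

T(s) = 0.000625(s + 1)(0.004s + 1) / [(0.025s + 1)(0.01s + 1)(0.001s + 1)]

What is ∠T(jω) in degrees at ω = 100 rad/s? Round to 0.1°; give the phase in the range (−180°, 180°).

-7.7°

At ω = 100 rad/s:
zero (1 + j100·1) = 1 + j100 → |·| ≈ 100, ∠ ≈ 89.43°
zero (1 + j100·0.004) = 1 + j0.4 → |·| ≈ 1.077, ∠ ≈ 21.80°
pole (1 + j100·0.025) = 1 + j2.5 → |·| ≈ 2.6926, ∠ ≈ 68.20°
pole (1 + j100·0.01) = 1 + j1 → |·| ≈ 1.4142, ∠ ≈ 45.00°
pole (1 + j100·0.001) = 1 + j0.1 → |·| ≈ 1.005, ∠ ≈ 5.71°
∠T = (89.43° + 21.80°) − (68.20° + 45.00° + 5.71°) = -7.68°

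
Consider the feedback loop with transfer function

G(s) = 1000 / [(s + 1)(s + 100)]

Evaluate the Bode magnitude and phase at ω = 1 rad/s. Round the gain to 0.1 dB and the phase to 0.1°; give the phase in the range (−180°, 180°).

17.0 dB, -45.6°

At s = jω = j1:
pole (s+1): 1 + j1 → |·| = √(1²+1²) = √2 ≈ 1.4142, ∠ = arctan(1/1) ≈ 45.00°
pole (s+100): 100 + j1 → |·| = √(100²+1²) = √10001 ≈ 100, ∠ = arctan(1/100) ≈ 0.57°
|G| = 1000 / 141.42 ≈ 7.0711
Gain = 20 log₁₀(7.0711) ≈ 16.99 dB
∠G = 0.00° − 45.57° = -45.57°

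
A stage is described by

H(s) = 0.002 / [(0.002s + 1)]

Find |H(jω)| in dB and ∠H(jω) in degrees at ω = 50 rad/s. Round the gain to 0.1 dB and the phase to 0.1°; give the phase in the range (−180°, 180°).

At ω = 50 rad/s:
pole (1 + j50·0.002) = 1 + j0.1 → |·| ≈ 1.005, ∠ ≈ 5.71°
|H| = 0.002 · 1 / (1.005) ≈ 0.00199
Gain = 20 log₁₀(0.00199) ≈ -54.02 dB
∠H = (0°) − (5.71°) = -5.71°

-54.0 dB, -5.7°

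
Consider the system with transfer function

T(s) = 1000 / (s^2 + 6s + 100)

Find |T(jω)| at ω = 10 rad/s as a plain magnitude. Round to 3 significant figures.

16.7

At s = jω = j10:
quadratic: (j10)² + 6·j10 + 100 = 0 + j60 → |·| ≈ 60, ∠ ≈ 90.00°
|T| = 1000 / 60 ≈ 16.667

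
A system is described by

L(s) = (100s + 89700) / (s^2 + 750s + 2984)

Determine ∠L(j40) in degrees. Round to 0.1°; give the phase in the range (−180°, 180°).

Substitute s = j40:
Numerator: 100(j40) + 89700 = 89700 + j4000
Denominator: (j40)^2 + 750(j40) + 2984 = 1384 + j30000
|N| = √(89700² + 4000²) ≈ 89789, ∠N ≈ 2.55°
|D| = √(1384² + 30000²) ≈ 30032, ∠D ≈ 87.36°
∠L = 2.55° − 87.36° = -84.81°

-84.8°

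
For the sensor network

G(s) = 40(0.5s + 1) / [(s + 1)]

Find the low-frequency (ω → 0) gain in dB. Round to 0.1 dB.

G(0) = 40 · 1 / 1 = 40
20 log₁₀(40) ≈ 32.04 dB

32.0 dB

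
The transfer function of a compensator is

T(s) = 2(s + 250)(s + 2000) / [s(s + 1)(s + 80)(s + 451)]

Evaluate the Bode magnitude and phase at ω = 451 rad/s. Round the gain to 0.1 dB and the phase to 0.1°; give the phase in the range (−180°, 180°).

-89.0 dB, 128.9°

At s = jω = j451:
zero (s+250): 250 + j451 → |·| = √(250²+451²) = √265901 ≈ 515.66, ∠ = arctan(451/250) ≈ 61.00°
zero (s+2000): 2000 + j451 → |·| = √(2000²+451²) = √4203401 ≈ 2050.2, ∠ = arctan(451/2000) ≈ 12.71°
pole (s+1): 1 + j451 → |·| = √(1²+451²) = √203402 ≈ 451, ∠ = arctan(451/1) ≈ 89.87°
pole (s+80): 80 + j451 → |·| = √(80²+451²) = √209801 ≈ 458.04, ∠ = arctan(451/80) ≈ 79.94°
pole (s+451): 451 + j451 → |·| = √(451²+451²) = √406802 ≈ 637.81, ∠ = arctan(451/451) ≈ 45.00°
pole at origin: |s| = 451, ∠ = 90.00° (in denominator)
|T| = 2 · 1.0572e+06 / 5.9422e+10 ≈ 3.5583e-05
Gain = 20 log₁₀(3.5583e-05) ≈ -88.98 dB
∠T = 73.71° − 304.81° = -231.10° ≡ 128.90° (principal value)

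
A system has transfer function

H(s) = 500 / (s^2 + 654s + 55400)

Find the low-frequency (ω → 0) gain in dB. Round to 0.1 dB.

H(0) = 500 / 55400 ≈ 0.0090253
20 log₁₀(0.0090253) ≈ -40.89 dB

-40.9 dB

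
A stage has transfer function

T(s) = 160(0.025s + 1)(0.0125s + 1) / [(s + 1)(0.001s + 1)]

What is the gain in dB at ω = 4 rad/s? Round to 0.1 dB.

31.8 dB

At ω = 4 rad/s:
zero (1 + j4·0.025) = 1 + j0.1 → |·| ≈ 1.005, ∠ ≈ 5.71°
zero (1 + j4·0.0125) = 1 + j0.05 → |·| ≈ 1.0012, ∠ ≈ 2.86°
pole (1 + j4·1) = 1 + j4 → |·| ≈ 4.1231, ∠ ≈ 75.96°
pole (1 + j4·0.001) = 1 + j0.004 → |·| ≈ 1, ∠ ≈ 0.23°
|T| = 160 · 1.005 · 1.0012 / (4.1231 · 1) ≈ 39.047
Gain = 20 log₁₀(39.047) ≈ 31.83 dB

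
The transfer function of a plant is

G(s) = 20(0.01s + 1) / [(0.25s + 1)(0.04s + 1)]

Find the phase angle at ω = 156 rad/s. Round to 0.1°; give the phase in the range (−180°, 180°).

At ω = 156 rad/s:
zero (1 + j156·0.01) = 1 + j1.56 → |·| ≈ 1.853, ∠ ≈ 57.34°
pole (1 + j156·0.25) = 1 + j39 → |·| ≈ 39.013, ∠ ≈ 88.53°
pole (1 + j156·0.04) = 1 + j6.24 → |·| ≈ 6.3196, ∠ ≈ 80.90°
∠G = (57.34°) − (88.53° + 80.90°) = -112.09°

-112.1°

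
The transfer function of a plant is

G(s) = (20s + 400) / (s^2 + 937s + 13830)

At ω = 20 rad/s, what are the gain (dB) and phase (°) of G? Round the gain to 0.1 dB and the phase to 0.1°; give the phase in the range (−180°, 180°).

Substitute s = j20:
Numerator: 20(j20) + 400 = 400 + j400
Denominator: (j20)^2 + 937(j20) + 13830 = 13430 + j18740
|N| = √(400² + 400²) ≈ 565.69, ∠N ≈ 45.00°
|D| = √(13430² + 18740²) ≈ 23055, ∠D ≈ 54.37°
|G| = 565.69 / 23055 ≈ 0.024537
Gain = 20 log₁₀(0.024537) ≈ -32.20 dB
∠G = 45.00° − 54.37° = -9.37°

-32.2 dB, -9.4°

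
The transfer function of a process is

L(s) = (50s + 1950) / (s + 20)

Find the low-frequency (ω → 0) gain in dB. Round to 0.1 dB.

39.8 dB

L(0) = 1950 / 20 = 97.5
20 log₁₀(97.5) ≈ 39.78 dB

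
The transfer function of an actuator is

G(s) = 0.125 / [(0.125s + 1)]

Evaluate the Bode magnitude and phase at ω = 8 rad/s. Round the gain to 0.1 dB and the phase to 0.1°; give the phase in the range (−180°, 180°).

At ω = 8 rad/s:
pole (1 + j8·0.125) = 1 + j1 → |·| ≈ 1.4142, ∠ ≈ 45.00°
|G| = 0.125 · 1 / (1.4142) ≈ 0.088389
Gain = 20 log₁₀(0.088389) ≈ -21.07 dB
∠G = (0°) − (45.00°) = -45.00°

-21.1 dB, -45.0°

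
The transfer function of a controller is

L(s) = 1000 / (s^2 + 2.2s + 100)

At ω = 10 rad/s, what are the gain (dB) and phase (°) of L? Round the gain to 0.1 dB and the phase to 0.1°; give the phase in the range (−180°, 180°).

33.2 dB, -90.0°

At s = jω = j10:
quadratic: (j10)² + 2.2·j10 + 100 = 0 + j22 → |·| ≈ 22, ∠ ≈ 90.00°
|L| = 1000 / 22 ≈ 45.455
Gain = 20 log₁₀(45.455) ≈ 33.15 dB
∠L = 0.00° − 90.00° = -90.00°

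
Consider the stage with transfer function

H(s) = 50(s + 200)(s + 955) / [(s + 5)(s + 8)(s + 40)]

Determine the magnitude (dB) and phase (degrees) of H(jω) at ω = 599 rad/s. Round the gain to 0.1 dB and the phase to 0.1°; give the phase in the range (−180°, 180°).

At s = jω = j599:
zero (s+200): 200 + j599 → |·| = √(200²+599²) = √398801 ≈ 631.51, ∠ = arctan(599/200) ≈ 71.54°
zero (s+955): 955 + j599 → |·| = √(955²+599²) = √1270826 ≈ 1127.3, ∠ = arctan(599/955) ≈ 32.10°
pole (s+5): 5 + j599 → |·| = √(5²+599²) = √358826 ≈ 599.02, ∠ = arctan(599/5) ≈ 89.52°
pole (s+8): 8 + j599 → |·| = √(8²+599²) = √358865 ≈ 599.05, ∠ = arctan(599/8) ≈ 89.23°
pole (s+40): 40 + j599 → |·| = √(40²+599²) = √360401 ≈ 600.33, ∠ = arctan(599/40) ≈ 86.18°
|H| = 50 · 7.119e+05 / 2.1542e+08 ≈ 0.16524
Gain = 20 log₁₀(0.16524) ≈ -15.64 dB
∠H = 103.64° − 264.93° = -161.29°

-15.6 dB, -161.3°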